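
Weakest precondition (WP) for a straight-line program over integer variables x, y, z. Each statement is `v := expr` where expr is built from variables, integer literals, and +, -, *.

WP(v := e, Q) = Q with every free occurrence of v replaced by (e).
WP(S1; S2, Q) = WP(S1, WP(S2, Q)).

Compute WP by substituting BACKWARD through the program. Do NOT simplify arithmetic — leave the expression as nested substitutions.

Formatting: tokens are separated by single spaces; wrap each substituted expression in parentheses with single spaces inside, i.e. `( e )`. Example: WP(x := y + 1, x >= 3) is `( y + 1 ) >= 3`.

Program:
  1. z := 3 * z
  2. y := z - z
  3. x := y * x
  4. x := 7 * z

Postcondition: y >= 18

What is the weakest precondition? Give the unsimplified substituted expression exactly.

post: y >= 18
stmt 4: x := 7 * z  -- replace 0 occurrence(s) of x with (7 * z)
  => y >= 18
stmt 3: x := y * x  -- replace 0 occurrence(s) of x with (y * x)
  => y >= 18
stmt 2: y := z - z  -- replace 1 occurrence(s) of y with (z - z)
  => ( z - z ) >= 18
stmt 1: z := 3 * z  -- replace 2 occurrence(s) of z with (3 * z)
  => ( ( 3 * z ) - ( 3 * z ) ) >= 18

Answer: ( ( 3 * z ) - ( 3 * z ) ) >= 18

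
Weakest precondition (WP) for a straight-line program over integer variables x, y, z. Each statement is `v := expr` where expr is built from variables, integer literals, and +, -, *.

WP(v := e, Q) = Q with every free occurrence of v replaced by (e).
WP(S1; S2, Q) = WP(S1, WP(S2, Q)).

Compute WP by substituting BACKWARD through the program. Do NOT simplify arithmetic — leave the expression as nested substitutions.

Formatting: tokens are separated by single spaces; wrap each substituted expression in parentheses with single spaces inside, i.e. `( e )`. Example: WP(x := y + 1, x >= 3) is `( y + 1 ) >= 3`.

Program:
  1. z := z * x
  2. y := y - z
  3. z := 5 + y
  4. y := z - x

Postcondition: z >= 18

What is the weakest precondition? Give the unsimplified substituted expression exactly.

Answer: ( 5 + ( y - ( z * x ) ) ) >= 18

Derivation:
post: z >= 18
stmt 4: y := z - x  -- replace 0 occurrence(s) of y with (z - x)
  => z >= 18
stmt 3: z := 5 + y  -- replace 1 occurrence(s) of z with (5 + y)
  => ( 5 + y ) >= 18
stmt 2: y := y - z  -- replace 1 occurrence(s) of y with (y - z)
  => ( 5 + ( y - z ) ) >= 18
stmt 1: z := z * x  -- replace 1 occurrence(s) of z with (z * x)
  => ( 5 + ( y - ( z * x ) ) ) >= 18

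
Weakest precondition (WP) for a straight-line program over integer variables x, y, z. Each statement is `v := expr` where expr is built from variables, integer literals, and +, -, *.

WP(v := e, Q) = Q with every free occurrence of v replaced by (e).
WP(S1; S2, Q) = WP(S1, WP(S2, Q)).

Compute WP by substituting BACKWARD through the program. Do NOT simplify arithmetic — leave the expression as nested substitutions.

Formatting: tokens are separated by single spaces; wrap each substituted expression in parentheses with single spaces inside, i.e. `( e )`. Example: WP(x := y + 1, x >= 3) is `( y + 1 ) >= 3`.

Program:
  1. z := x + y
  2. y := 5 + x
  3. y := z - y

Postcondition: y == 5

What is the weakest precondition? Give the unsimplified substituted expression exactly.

post: y == 5
stmt 3: y := z - y  -- replace 1 occurrence(s) of y with (z - y)
  => ( z - y ) == 5
stmt 2: y := 5 + x  -- replace 1 occurrence(s) of y with (5 + x)
  => ( z - ( 5 + x ) ) == 5
stmt 1: z := x + y  -- replace 1 occurrence(s) of z with (x + y)
  => ( ( x + y ) - ( 5 + x ) ) == 5

Answer: ( ( x + y ) - ( 5 + x ) ) == 5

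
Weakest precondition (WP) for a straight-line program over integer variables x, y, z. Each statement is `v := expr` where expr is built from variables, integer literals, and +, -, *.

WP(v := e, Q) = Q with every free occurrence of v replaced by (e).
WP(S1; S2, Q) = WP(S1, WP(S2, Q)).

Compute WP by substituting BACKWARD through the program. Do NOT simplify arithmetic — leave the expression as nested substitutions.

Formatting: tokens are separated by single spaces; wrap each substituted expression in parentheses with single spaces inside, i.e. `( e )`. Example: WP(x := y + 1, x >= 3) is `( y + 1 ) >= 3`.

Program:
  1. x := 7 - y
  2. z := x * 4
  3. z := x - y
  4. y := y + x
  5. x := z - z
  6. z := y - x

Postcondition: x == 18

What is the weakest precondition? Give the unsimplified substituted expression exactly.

Answer: ( ( ( 7 - y ) - y ) - ( ( 7 - y ) - y ) ) == 18

Derivation:
post: x == 18
stmt 6: z := y - x  -- replace 0 occurrence(s) of z with (y - x)
  => x == 18
stmt 5: x := z - z  -- replace 1 occurrence(s) of x with (z - z)
  => ( z - z ) == 18
stmt 4: y := y + x  -- replace 0 occurrence(s) of y with (y + x)
  => ( z - z ) == 18
stmt 3: z := x - y  -- replace 2 occurrence(s) of z with (x - y)
  => ( ( x - y ) - ( x - y ) ) == 18
stmt 2: z := x * 4  -- replace 0 occurrence(s) of z with (x * 4)
  => ( ( x - y ) - ( x - y ) ) == 18
stmt 1: x := 7 - y  -- replace 2 occurrence(s) of x with (7 - y)
  => ( ( ( 7 - y ) - y ) - ( ( 7 - y ) - y ) ) == 18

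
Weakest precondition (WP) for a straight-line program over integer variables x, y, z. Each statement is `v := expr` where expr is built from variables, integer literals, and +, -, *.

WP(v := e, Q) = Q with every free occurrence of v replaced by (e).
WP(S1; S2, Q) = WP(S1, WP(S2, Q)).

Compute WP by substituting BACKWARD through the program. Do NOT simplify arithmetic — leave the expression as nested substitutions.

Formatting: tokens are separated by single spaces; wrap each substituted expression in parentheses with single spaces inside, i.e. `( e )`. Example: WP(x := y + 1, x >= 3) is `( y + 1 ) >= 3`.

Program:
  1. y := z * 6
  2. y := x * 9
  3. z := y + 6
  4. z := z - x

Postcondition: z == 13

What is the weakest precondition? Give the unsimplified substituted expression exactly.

post: z == 13
stmt 4: z := z - x  -- replace 1 occurrence(s) of z with (z - x)
  => ( z - x ) == 13
stmt 3: z := y + 6  -- replace 1 occurrence(s) of z with (y + 6)
  => ( ( y + 6 ) - x ) == 13
stmt 2: y := x * 9  -- replace 1 occurrence(s) of y with (x * 9)
  => ( ( ( x * 9 ) + 6 ) - x ) == 13
stmt 1: y := z * 6  -- replace 0 occurrence(s) of y with (z * 6)
  => ( ( ( x * 9 ) + 6 ) - x ) == 13

Answer: ( ( ( x * 9 ) + 6 ) - x ) == 13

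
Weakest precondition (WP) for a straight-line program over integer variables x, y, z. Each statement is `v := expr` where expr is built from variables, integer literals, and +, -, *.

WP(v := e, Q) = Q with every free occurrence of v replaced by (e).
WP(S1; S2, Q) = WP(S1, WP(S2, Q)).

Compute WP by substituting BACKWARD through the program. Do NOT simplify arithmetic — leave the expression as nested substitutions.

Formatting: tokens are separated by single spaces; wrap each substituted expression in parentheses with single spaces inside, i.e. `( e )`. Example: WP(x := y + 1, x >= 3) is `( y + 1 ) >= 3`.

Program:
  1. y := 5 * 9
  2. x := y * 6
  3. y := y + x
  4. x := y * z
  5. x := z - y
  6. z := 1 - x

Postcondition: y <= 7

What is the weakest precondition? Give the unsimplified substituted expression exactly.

Answer: ( ( 5 * 9 ) + ( ( 5 * 9 ) * 6 ) ) <= 7

Derivation:
post: y <= 7
stmt 6: z := 1 - x  -- replace 0 occurrence(s) of z with (1 - x)
  => y <= 7
stmt 5: x := z - y  -- replace 0 occurrence(s) of x with (z - y)
  => y <= 7
stmt 4: x := y * z  -- replace 0 occurrence(s) of x with (y * z)
  => y <= 7
stmt 3: y := y + x  -- replace 1 occurrence(s) of y with (y + x)
  => ( y + x ) <= 7
stmt 2: x := y * 6  -- replace 1 occurrence(s) of x with (y * 6)
  => ( y + ( y * 6 ) ) <= 7
stmt 1: y := 5 * 9  -- replace 2 occurrence(s) of y with (5 * 9)
  => ( ( 5 * 9 ) + ( ( 5 * 9 ) * 6 ) ) <= 7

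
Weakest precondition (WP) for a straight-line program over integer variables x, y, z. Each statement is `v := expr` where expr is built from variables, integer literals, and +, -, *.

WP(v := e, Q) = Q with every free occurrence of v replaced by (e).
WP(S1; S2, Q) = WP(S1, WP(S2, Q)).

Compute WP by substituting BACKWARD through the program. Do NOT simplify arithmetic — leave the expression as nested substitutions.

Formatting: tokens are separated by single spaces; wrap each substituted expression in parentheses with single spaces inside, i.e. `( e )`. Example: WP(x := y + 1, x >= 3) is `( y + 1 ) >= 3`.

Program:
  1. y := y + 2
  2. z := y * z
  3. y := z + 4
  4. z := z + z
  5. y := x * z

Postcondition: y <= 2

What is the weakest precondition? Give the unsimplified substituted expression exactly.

post: y <= 2
stmt 5: y := x * z  -- replace 1 occurrence(s) of y with (x * z)
  => ( x * z ) <= 2
stmt 4: z := z + z  -- replace 1 occurrence(s) of z with (z + z)
  => ( x * ( z + z ) ) <= 2
stmt 3: y := z + 4  -- replace 0 occurrence(s) of y with (z + 4)
  => ( x * ( z + z ) ) <= 2
stmt 2: z := y * z  -- replace 2 occurrence(s) of z with (y * z)
  => ( x * ( ( y * z ) + ( y * z ) ) ) <= 2
stmt 1: y := y + 2  -- replace 2 occurrence(s) of y with (y + 2)
  => ( x * ( ( ( y + 2 ) * z ) + ( ( y + 2 ) * z ) ) ) <= 2

Answer: ( x * ( ( ( y + 2 ) * z ) + ( ( y + 2 ) * z ) ) ) <= 2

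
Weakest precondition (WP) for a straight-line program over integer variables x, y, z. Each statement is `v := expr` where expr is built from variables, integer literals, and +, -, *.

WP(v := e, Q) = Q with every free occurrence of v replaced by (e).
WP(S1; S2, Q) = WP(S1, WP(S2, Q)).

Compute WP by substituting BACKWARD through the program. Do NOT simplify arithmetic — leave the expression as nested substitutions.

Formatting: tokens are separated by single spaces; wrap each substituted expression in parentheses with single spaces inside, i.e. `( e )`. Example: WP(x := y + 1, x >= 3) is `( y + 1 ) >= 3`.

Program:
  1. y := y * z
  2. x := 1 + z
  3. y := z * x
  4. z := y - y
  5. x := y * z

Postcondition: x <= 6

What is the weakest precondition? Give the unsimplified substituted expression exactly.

Answer: ( ( z * ( 1 + z ) ) * ( ( z * ( 1 + z ) ) - ( z * ( 1 + z ) ) ) ) <= 6

Derivation:
post: x <= 6
stmt 5: x := y * z  -- replace 1 occurrence(s) of x with (y * z)
  => ( y * z ) <= 6
stmt 4: z := y - y  -- replace 1 occurrence(s) of z with (y - y)
  => ( y * ( y - y ) ) <= 6
stmt 3: y := z * x  -- replace 3 occurrence(s) of y with (z * x)
  => ( ( z * x ) * ( ( z * x ) - ( z * x ) ) ) <= 6
stmt 2: x := 1 + z  -- replace 3 occurrence(s) of x with (1 + z)
  => ( ( z * ( 1 + z ) ) * ( ( z * ( 1 + z ) ) - ( z * ( 1 + z ) ) ) ) <= 6
stmt 1: y := y * z  -- replace 0 occurrence(s) of y with (y * z)
  => ( ( z * ( 1 + z ) ) * ( ( z * ( 1 + z ) ) - ( z * ( 1 + z ) ) ) ) <= 6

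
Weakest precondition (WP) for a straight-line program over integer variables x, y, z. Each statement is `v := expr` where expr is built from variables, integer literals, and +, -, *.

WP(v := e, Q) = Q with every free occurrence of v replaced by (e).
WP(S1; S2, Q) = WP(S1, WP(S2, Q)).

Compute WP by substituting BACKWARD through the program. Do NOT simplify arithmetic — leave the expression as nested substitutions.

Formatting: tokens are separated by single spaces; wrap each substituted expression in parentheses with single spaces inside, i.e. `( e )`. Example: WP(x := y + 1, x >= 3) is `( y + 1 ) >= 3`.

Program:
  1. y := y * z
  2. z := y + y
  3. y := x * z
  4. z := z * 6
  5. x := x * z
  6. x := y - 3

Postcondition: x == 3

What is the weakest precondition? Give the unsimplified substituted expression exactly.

Answer: ( ( x * ( ( y * z ) + ( y * z ) ) ) - 3 ) == 3

Derivation:
post: x == 3
stmt 6: x := y - 3  -- replace 1 occurrence(s) of x with (y - 3)
  => ( y - 3 ) == 3
stmt 5: x := x * z  -- replace 0 occurrence(s) of x with (x * z)
  => ( y - 3 ) == 3
stmt 4: z := z * 6  -- replace 0 occurrence(s) of z with (z * 6)
  => ( y - 3 ) == 3
stmt 3: y := x * z  -- replace 1 occurrence(s) of y with (x * z)
  => ( ( x * z ) - 3 ) == 3
stmt 2: z := y + y  -- replace 1 occurrence(s) of z with (y + y)
  => ( ( x * ( y + y ) ) - 3 ) == 3
stmt 1: y := y * z  -- replace 2 occurrence(s) of y with (y * z)
  => ( ( x * ( ( y * z ) + ( y * z ) ) ) - 3 ) == 3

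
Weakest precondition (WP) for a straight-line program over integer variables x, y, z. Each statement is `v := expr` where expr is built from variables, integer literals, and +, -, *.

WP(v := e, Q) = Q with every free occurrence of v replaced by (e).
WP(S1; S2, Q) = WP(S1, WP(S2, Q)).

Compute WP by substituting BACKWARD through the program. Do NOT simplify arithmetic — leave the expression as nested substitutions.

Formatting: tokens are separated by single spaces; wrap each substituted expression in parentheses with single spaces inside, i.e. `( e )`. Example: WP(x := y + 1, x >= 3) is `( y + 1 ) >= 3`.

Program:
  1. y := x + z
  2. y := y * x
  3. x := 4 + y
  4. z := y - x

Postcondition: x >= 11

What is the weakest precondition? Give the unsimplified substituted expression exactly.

post: x >= 11
stmt 4: z := y - x  -- replace 0 occurrence(s) of z with (y - x)
  => x >= 11
stmt 3: x := 4 + y  -- replace 1 occurrence(s) of x with (4 + y)
  => ( 4 + y ) >= 11
stmt 2: y := y * x  -- replace 1 occurrence(s) of y with (y * x)
  => ( 4 + ( y * x ) ) >= 11
stmt 1: y := x + z  -- replace 1 occurrence(s) of y with (x + z)
  => ( 4 + ( ( x + z ) * x ) ) >= 11

Answer: ( 4 + ( ( x + z ) * x ) ) >= 11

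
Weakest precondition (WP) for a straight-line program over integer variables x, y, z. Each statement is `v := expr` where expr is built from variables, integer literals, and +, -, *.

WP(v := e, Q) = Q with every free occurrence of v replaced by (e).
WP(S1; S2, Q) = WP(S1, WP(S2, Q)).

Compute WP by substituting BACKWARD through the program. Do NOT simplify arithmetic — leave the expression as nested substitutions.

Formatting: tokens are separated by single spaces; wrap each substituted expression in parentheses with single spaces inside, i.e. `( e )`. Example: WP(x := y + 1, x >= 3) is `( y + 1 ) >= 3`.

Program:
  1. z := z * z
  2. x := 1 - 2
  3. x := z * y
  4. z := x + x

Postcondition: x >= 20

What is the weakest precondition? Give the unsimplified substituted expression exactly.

Answer: ( ( z * z ) * y ) >= 20

Derivation:
post: x >= 20
stmt 4: z := x + x  -- replace 0 occurrence(s) of z with (x + x)
  => x >= 20
stmt 3: x := z * y  -- replace 1 occurrence(s) of x with (z * y)
  => ( z * y ) >= 20
stmt 2: x := 1 - 2  -- replace 0 occurrence(s) of x with (1 - 2)
  => ( z * y ) >= 20
stmt 1: z := z * z  -- replace 1 occurrence(s) of z with (z * z)
  => ( ( z * z ) * y ) >= 20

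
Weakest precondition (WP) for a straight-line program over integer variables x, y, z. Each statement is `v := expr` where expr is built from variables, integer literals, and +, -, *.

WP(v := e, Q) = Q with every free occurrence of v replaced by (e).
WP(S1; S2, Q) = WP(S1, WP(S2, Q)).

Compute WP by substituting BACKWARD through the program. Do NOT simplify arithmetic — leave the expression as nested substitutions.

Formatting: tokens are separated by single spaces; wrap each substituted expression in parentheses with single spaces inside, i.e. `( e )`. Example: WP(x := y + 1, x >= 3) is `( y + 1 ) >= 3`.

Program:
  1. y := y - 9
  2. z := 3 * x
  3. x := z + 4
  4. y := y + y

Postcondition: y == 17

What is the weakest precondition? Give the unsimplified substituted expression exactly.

post: y == 17
stmt 4: y := y + y  -- replace 1 occurrence(s) of y with (y + y)
  => ( y + y ) == 17
stmt 3: x := z + 4  -- replace 0 occurrence(s) of x with (z + 4)
  => ( y + y ) == 17
stmt 2: z := 3 * x  -- replace 0 occurrence(s) of z with (3 * x)
  => ( y + y ) == 17
stmt 1: y := y - 9  -- replace 2 occurrence(s) of y with (y - 9)
  => ( ( y - 9 ) + ( y - 9 ) ) == 17

Answer: ( ( y - 9 ) + ( y - 9 ) ) == 17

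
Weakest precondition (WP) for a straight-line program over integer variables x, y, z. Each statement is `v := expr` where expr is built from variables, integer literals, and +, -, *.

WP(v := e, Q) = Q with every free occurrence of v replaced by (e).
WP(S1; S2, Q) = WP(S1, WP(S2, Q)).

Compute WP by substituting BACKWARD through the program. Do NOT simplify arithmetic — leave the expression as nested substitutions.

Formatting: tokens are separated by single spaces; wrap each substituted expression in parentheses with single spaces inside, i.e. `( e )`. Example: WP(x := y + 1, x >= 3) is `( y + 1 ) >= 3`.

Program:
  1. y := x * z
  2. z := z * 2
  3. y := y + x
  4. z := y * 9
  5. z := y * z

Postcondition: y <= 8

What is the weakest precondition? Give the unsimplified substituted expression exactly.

Answer: ( ( x * z ) + x ) <= 8

Derivation:
post: y <= 8
stmt 5: z := y * z  -- replace 0 occurrence(s) of z with (y * z)
  => y <= 8
stmt 4: z := y * 9  -- replace 0 occurrence(s) of z with (y * 9)
  => y <= 8
stmt 3: y := y + x  -- replace 1 occurrence(s) of y with (y + x)
  => ( y + x ) <= 8
stmt 2: z := z * 2  -- replace 0 occurrence(s) of z with (z * 2)
  => ( y + x ) <= 8
stmt 1: y := x * z  -- replace 1 occurrence(s) of y with (x * z)
  => ( ( x * z ) + x ) <= 8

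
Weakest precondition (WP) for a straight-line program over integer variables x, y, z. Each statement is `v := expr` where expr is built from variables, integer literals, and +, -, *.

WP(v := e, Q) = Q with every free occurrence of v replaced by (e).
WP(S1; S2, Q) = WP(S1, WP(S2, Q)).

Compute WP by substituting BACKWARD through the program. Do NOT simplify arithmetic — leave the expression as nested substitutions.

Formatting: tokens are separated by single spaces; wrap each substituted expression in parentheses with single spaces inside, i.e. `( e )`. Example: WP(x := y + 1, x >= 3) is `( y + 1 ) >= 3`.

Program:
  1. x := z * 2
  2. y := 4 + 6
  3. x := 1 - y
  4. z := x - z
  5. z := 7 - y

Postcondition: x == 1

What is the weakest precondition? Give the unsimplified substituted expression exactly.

Answer: ( 1 - ( 4 + 6 ) ) == 1

Derivation:
post: x == 1
stmt 5: z := 7 - y  -- replace 0 occurrence(s) of z with (7 - y)
  => x == 1
stmt 4: z := x - z  -- replace 0 occurrence(s) of z with (x - z)
  => x == 1
stmt 3: x := 1 - y  -- replace 1 occurrence(s) of x with (1 - y)
  => ( 1 - y ) == 1
stmt 2: y := 4 + 6  -- replace 1 occurrence(s) of y with (4 + 6)
  => ( 1 - ( 4 + 6 ) ) == 1
stmt 1: x := z * 2  -- replace 0 occurrence(s) of x with (z * 2)
  => ( 1 - ( 4 + 6 ) ) == 1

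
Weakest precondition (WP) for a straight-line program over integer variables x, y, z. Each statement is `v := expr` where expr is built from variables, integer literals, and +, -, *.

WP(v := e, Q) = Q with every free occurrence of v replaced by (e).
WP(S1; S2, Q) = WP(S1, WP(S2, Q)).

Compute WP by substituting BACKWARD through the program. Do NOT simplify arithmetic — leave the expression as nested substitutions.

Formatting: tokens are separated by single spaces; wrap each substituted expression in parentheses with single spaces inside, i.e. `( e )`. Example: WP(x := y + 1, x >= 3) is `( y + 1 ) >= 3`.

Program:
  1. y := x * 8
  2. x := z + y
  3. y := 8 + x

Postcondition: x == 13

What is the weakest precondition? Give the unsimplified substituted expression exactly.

post: x == 13
stmt 3: y := 8 + x  -- replace 0 occurrence(s) of y with (8 + x)
  => x == 13
stmt 2: x := z + y  -- replace 1 occurrence(s) of x with (z + y)
  => ( z + y ) == 13
stmt 1: y := x * 8  -- replace 1 occurrence(s) of y with (x * 8)
  => ( z + ( x * 8 ) ) == 13

Answer: ( z + ( x * 8 ) ) == 13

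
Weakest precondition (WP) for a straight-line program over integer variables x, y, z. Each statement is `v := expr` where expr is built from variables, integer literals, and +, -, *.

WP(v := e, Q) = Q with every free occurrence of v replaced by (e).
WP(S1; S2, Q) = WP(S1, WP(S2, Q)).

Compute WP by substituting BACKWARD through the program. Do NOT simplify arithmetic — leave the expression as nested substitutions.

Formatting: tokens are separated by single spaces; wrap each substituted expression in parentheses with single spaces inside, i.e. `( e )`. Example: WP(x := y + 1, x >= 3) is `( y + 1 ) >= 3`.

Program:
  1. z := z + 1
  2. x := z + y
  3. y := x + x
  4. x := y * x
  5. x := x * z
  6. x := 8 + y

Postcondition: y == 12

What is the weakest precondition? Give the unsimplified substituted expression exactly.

Answer: ( ( ( z + 1 ) + y ) + ( ( z + 1 ) + y ) ) == 12

Derivation:
post: y == 12
stmt 6: x := 8 + y  -- replace 0 occurrence(s) of x with (8 + y)
  => y == 12
stmt 5: x := x * z  -- replace 0 occurrence(s) of x with (x * z)
  => y == 12
stmt 4: x := y * x  -- replace 0 occurrence(s) of x with (y * x)
  => y == 12
stmt 3: y := x + x  -- replace 1 occurrence(s) of y with (x + x)
  => ( x + x ) == 12
stmt 2: x := z + y  -- replace 2 occurrence(s) of x with (z + y)
  => ( ( z + y ) + ( z + y ) ) == 12
stmt 1: z := z + 1  -- replace 2 occurrence(s) of z with (z + 1)
  => ( ( ( z + 1 ) + y ) + ( ( z + 1 ) + y ) ) == 12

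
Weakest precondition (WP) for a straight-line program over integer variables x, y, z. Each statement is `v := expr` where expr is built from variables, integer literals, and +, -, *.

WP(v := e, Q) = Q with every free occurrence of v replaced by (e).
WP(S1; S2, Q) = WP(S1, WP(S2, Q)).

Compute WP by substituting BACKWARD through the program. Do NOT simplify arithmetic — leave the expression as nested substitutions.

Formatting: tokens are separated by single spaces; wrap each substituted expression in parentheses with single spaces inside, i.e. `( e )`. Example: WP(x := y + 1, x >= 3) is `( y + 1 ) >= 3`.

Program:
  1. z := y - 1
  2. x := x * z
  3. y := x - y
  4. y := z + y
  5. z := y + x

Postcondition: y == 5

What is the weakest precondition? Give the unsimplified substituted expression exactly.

post: y == 5
stmt 5: z := y + x  -- replace 0 occurrence(s) of z with (y + x)
  => y == 5
stmt 4: y := z + y  -- replace 1 occurrence(s) of y with (z + y)
  => ( z + y ) == 5
stmt 3: y := x - y  -- replace 1 occurrence(s) of y with (x - y)
  => ( z + ( x - y ) ) == 5
stmt 2: x := x * z  -- replace 1 occurrence(s) of x with (x * z)
  => ( z + ( ( x * z ) - y ) ) == 5
stmt 1: z := y - 1  -- replace 2 occurrence(s) of z with (y - 1)
  => ( ( y - 1 ) + ( ( x * ( y - 1 ) ) - y ) ) == 5

Answer: ( ( y - 1 ) + ( ( x * ( y - 1 ) ) - y ) ) == 5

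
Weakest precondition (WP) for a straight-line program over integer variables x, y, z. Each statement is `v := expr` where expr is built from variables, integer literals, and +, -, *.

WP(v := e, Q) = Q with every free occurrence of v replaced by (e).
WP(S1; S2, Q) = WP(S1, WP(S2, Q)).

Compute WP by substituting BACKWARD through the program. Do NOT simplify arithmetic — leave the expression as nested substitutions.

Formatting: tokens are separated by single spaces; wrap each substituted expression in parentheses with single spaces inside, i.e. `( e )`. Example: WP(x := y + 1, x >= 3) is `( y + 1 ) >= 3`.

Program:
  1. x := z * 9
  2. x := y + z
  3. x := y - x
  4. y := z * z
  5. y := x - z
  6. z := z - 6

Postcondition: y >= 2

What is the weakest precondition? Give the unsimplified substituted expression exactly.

post: y >= 2
stmt 6: z := z - 6  -- replace 0 occurrence(s) of z with (z - 6)
  => y >= 2
stmt 5: y := x - z  -- replace 1 occurrence(s) of y with (x - z)
  => ( x - z ) >= 2
stmt 4: y := z * z  -- replace 0 occurrence(s) of y with (z * z)
  => ( x - z ) >= 2
stmt 3: x := y - x  -- replace 1 occurrence(s) of x with (y - x)
  => ( ( y - x ) - z ) >= 2
stmt 2: x := y + z  -- replace 1 occurrence(s) of x with (y + z)
  => ( ( y - ( y + z ) ) - z ) >= 2
stmt 1: x := z * 9  -- replace 0 occurrence(s) of x with (z * 9)
  => ( ( y - ( y + z ) ) - z ) >= 2

Answer: ( ( y - ( y + z ) ) - z ) >= 2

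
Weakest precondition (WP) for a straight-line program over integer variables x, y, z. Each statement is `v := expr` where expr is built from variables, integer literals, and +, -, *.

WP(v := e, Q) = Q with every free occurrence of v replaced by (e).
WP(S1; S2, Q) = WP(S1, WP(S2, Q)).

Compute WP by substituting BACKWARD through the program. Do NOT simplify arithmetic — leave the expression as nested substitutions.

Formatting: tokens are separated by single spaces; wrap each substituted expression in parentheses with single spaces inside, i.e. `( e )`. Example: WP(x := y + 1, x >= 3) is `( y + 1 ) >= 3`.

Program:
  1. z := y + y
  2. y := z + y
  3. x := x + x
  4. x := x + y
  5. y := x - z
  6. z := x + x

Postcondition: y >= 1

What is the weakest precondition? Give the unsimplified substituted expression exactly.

post: y >= 1
stmt 6: z := x + x  -- replace 0 occurrence(s) of z with (x + x)
  => y >= 1
stmt 5: y := x - z  -- replace 1 occurrence(s) of y with (x - z)
  => ( x - z ) >= 1
stmt 4: x := x + y  -- replace 1 occurrence(s) of x with (x + y)
  => ( ( x + y ) - z ) >= 1
stmt 3: x := x + x  -- replace 1 occurrence(s) of x with (x + x)
  => ( ( ( x + x ) + y ) - z ) >= 1
stmt 2: y := z + y  -- replace 1 occurrence(s) of y with (z + y)
  => ( ( ( x + x ) + ( z + y ) ) - z ) >= 1
stmt 1: z := y + y  -- replace 2 occurrence(s) of z with (y + y)
  => ( ( ( x + x ) + ( ( y + y ) + y ) ) - ( y + y ) ) >= 1

Answer: ( ( ( x + x ) + ( ( y + y ) + y ) ) - ( y + y ) ) >= 1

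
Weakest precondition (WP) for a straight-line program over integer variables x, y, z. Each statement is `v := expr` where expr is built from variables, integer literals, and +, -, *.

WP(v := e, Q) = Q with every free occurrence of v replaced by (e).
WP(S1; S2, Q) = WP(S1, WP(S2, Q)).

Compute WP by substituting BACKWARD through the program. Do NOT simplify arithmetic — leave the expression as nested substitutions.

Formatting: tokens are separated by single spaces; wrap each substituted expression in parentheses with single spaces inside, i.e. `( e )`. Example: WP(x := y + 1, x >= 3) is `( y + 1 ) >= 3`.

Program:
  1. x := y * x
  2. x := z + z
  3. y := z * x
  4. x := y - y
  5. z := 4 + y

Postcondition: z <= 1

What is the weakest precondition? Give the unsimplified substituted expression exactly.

post: z <= 1
stmt 5: z := 4 + y  -- replace 1 occurrence(s) of z with (4 + y)
  => ( 4 + y ) <= 1
stmt 4: x := y - y  -- replace 0 occurrence(s) of x with (y - y)
  => ( 4 + y ) <= 1
stmt 3: y := z * x  -- replace 1 occurrence(s) of y with (z * x)
  => ( 4 + ( z * x ) ) <= 1
stmt 2: x := z + z  -- replace 1 occurrence(s) of x with (z + z)
  => ( 4 + ( z * ( z + z ) ) ) <= 1
stmt 1: x := y * x  -- replace 0 occurrence(s) of x with (y * x)
  => ( 4 + ( z * ( z + z ) ) ) <= 1

Answer: ( 4 + ( z * ( z + z ) ) ) <= 1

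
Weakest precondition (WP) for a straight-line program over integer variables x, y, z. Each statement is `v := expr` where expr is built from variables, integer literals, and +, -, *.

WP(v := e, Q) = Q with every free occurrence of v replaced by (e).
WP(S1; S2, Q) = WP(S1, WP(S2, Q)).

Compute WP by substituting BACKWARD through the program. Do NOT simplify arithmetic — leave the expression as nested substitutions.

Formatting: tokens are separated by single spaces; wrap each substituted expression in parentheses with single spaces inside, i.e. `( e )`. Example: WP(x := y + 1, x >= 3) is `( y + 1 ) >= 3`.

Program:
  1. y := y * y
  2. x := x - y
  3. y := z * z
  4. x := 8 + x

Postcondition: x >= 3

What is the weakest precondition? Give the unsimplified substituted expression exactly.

Answer: ( 8 + ( x - ( y * y ) ) ) >= 3

Derivation:
post: x >= 3
stmt 4: x := 8 + x  -- replace 1 occurrence(s) of x with (8 + x)
  => ( 8 + x ) >= 3
stmt 3: y := z * z  -- replace 0 occurrence(s) of y with (z * z)
  => ( 8 + x ) >= 3
stmt 2: x := x - y  -- replace 1 occurrence(s) of x with (x - y)
  => ( 8 + ( x - y ) ) >= 3
stmt 1: y := y * y  -- replace 1 occurrence(s) of y with (y * y)
  => ( 8 + ( x - ( y * y ) ) ) >= 3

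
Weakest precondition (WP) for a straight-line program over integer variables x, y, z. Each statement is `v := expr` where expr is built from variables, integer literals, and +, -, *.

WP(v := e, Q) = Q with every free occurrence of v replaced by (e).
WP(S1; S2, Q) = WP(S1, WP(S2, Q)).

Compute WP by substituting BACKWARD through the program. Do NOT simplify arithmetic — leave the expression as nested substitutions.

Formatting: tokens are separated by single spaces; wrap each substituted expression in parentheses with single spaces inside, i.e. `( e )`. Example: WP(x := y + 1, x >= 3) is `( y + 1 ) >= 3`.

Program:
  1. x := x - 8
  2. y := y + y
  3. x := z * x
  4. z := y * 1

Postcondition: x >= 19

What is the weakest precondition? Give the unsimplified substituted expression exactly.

Answer: ( z * ( x - 8 ) ) >= 19

Derivation:
post: x >= 19
stmt 4: z := y * 1  -- replace 0 occurrence(s) of z with (y * 1)
  => x >= 19
stmt 3: x := z * x  -- replace 1 occurrence(s) of x with (z * x)
  => ( z * x ) >= 19
stmt 2: y := y + y  -- replace 0 occurrence(s) of y with (y + y)
  => ( z * x ) >= 19
stmt 1: x := x - 8  -- replace 1 occurrence(s) of x with (x - 8)
  => ( z * ( x - 8 ) ) >= 19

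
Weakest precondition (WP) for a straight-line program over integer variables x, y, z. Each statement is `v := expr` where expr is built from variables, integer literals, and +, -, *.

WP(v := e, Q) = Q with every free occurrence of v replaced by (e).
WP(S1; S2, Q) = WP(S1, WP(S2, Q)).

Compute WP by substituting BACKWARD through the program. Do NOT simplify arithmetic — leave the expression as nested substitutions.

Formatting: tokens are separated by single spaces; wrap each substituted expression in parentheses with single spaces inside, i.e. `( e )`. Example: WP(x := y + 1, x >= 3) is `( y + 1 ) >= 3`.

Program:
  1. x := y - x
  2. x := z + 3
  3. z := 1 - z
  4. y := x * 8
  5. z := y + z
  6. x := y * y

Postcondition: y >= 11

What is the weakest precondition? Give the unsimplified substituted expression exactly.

Answer: ( ( z + 3 ) * 8 ) >= 11

Derivation:
post: y >= 11
stmt 6: x := y * y  -- replace 0 occurrence(s) of x with (y * y)
  => y >= 11
stmt 5: z := y + z  -- replace 0 occurrence(s) of z with (y + z)
  => y >= 11
stmt 4: y := x * 8  -- replace 1 occurrence(s) of y with (x * 8)
  => ( x * 8 ) >= 11
stmt 3: z := 1 - z  -- replace 0 occurrence(s) of z with (1 - z)
  => ( x * 8 ) >= 11
stmt 2: x := z + 3  -- replace 1 occurrence(s) of x with (z + 3)
  => ( ( z + 3 ) * 8 ) >= 11
stmt 1: x := y - x  -- replace 0 occurrence(s) of x with (y - x)
  => ( ( z + 3 ) * 8 ) >= 11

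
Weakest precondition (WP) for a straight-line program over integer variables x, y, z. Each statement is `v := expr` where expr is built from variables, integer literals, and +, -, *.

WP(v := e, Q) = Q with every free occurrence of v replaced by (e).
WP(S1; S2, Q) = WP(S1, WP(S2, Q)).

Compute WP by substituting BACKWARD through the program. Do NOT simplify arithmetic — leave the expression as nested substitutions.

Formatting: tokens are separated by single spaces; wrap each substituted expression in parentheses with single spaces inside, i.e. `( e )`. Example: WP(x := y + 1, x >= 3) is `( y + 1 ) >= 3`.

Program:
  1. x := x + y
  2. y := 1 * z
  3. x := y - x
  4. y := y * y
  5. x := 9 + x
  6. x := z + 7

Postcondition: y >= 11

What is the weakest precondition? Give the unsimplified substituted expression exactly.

post: y >= 11
stmt 6: x := z + 7  -- replace 0 occurrence(s) of x with (z + 7)
  => y >= 11
stmt 5: x := 9 + x  -- replace 0 occurrence(s) of x with (9 + x)
  => y >= 11
stmt 4: y := y * y  -- replace 1 occurrence(s) of y with (y * y)
  => ( y * y ) >= 11
stmt 3: x := y - x  -- replace 0 occurrence(s) of x with (y - x)
  => ( y * y ) >= 11
stmt 2: y := 1 * z  -- replace 2 occurrence(s) of y with (1 * z)
  => ( ( 1 * z ) * ( 1 * z ) ) >= 11
stmt 1: x := x + y  -- replace 0 occurrence(s) of x with (x + y)
  => ( ( 1 * z ) * ( 1 * z ) ) >= 11

Answer: ( ( 1 * z ) * ( 1 * z ) ) >= 11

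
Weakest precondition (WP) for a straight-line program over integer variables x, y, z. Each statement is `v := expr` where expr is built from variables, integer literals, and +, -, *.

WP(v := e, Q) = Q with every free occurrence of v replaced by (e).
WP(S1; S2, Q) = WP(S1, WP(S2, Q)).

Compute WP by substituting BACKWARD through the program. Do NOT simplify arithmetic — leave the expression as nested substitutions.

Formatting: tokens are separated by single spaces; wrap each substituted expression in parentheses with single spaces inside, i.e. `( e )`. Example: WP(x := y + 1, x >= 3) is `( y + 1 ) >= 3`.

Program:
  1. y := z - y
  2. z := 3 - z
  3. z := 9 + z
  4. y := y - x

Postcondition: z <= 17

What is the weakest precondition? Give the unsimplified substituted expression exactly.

Answer: ( 9 + ( 3 - z ) ) <= 17

Derivation:
post: z <= 17
stmt 4: y := y - x  -- replace 0 occurrence(s) of y with (y - x)
  => z <= 17
stmt 3: z := 9 + z  -- replace 1 occurrence(s) of z with (9 + z)
  => ( 9 + z ) <= 17
stmt 2: z := 3 - z  -- replace 1 occurrence(s) of z with (3 - z)
  => ( 9 + ( 3 - z ) ) <= 17
stmt 1: y := z - y  -- replace 0 occurrence(s) of y with (z - y)
  => ( 9 + ( 3 - z ) ) <= 17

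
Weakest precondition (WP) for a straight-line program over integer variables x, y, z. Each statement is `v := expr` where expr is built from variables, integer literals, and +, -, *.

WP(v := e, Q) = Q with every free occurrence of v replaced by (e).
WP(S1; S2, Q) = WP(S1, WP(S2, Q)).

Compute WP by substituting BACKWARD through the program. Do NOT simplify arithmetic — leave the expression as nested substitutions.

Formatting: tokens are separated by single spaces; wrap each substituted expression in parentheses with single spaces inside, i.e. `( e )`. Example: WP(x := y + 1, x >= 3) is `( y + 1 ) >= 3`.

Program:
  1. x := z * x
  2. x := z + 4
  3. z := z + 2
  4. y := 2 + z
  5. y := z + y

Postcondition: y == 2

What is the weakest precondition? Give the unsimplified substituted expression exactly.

Answer: ( ( z + 2 ) + ( 2 + ( z + 2 ) ) ) == 2

Derivation:
post: y == 2
stmt 5: y := z + y  -- replace 1 occurrence(s) of y with (z + y)
  => ( z + y ) == 2
stmt 4: y := 2 + z  -- replace 1 occurrence(s) of y with (2 + z)
  => ( z + ( 2 + z ) ) == 2
stmt 3: z := z + 2  -- replace 2 occurrence(s) of z with (z + 2)
  => ( ( z + 2 ) + ( 2 + ( z + 2 ) ) ) == 2
stmt 2: x := z + 4  -- replace 0 occurrence(s) of x with (z + 4)
  => ( ( z + 2 ) + ( 2 + ( z + 2 ) ) ) == 2
stmt 1: x := z * x  -- replace 0 occurrence(s) of x with (z * x)
  => ( ( z + 2 ) + ( 2 + ( z + 2 ) ) ) == 2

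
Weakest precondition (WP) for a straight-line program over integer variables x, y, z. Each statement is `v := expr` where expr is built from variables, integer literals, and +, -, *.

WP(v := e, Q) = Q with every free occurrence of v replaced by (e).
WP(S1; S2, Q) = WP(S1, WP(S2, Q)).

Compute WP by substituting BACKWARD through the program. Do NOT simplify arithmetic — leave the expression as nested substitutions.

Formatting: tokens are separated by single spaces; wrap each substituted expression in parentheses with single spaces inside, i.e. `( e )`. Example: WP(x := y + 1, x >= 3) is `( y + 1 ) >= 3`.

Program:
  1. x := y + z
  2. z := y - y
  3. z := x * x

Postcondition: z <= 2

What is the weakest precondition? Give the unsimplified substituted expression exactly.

Answer: ( ( y + z ) * ( y + z ) ) <= 2

Derivation:
post: z <= 2
stmt 3: z := x * x  -- replace 1 occurrence(s) of z with (x * x)
  => ( x * x ) <= 2
stmt 2: z := y - y  -- replace 0 occurrence(s) of z with (y - y)
  => ( x * x ) <= 2
stmt 1: x := y + z  -- replace 2 occurrence(s) of x with (y + z)
  => ( ( y + z ) * ( y + z ) ) <= 2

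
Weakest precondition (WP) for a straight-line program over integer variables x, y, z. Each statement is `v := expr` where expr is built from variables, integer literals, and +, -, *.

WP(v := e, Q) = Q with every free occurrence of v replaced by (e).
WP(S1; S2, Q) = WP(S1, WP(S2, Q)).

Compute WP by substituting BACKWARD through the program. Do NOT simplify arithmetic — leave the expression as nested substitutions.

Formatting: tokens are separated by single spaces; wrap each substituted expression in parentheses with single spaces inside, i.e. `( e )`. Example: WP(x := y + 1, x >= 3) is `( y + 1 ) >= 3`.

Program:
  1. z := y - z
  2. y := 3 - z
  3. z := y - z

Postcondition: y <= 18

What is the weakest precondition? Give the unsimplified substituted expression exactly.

post: y <= 18
stmt 3: z := y - z  -- replace 0 occurrence(s) of z with (y - z)
  => y <= 18
stmt 2: y := 3 - z  -- replace 1 occurrence(s) of y with (3 - z)
  => ( 3 - z ) <= 18
stmt 1: z := y - z  -- replace 1 occurrence(s) of z with (y - z)
  => ( 3 - ( y - z ) ) <= 18

Answer: ( 3 - ( y - z ) ) <= 18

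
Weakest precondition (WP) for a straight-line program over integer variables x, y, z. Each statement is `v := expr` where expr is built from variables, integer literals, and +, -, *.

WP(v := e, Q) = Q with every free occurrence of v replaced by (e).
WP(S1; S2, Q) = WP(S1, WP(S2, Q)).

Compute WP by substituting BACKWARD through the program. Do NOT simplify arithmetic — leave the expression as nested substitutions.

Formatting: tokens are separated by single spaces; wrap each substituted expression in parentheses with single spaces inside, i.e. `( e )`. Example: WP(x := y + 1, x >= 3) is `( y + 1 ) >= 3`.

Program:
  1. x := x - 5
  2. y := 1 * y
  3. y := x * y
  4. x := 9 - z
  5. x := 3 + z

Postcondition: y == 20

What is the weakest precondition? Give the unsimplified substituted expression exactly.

Answer: ( ( x - 5 ) * ( 1 * y ) ) == 20

Derivation:
post: y == 20
stmt 5: x := 3 + z  -- replace 0 occurrence(s) of x with (3 + z)
  => y == 20
stmt 4: x := 9 - z  -- replace 0 occurrence(s) of x with (9 - z)
  => y == 20
stmt 3: y := x * y  -- replace 1 occurrence(s) of y with (x * y)
  => ( x * y ) == 20
stmt 2: y := 1 * y  -- replace 1 occurrence(s) of y with (1 * y)
  => ( x * ( 1 * y ) ) == 20
stmt 1: x := x - 5  -- replace 1 occurrence(s) of x with (x - 5)
  => ( ( x - 5 ) * ( 1 * y ) ) == 20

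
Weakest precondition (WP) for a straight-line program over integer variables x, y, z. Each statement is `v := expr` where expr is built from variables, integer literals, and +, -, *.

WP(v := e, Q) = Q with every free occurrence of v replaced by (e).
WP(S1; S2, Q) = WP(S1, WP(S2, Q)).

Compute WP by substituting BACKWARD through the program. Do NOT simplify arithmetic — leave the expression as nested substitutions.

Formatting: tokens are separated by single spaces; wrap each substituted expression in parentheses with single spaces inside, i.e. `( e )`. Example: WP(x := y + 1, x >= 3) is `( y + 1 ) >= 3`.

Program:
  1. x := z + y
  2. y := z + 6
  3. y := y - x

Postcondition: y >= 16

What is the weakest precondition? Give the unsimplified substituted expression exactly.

Answer: ( ( z + 6 ) - ( z + y ) ) >= 16

Derivation:
post: y >= 16
stmt 3: y := y - x  -- replace 1 occurrence(s) of y with (y - x)
  => ( y - x ) >= 16
stmt 2: y := z + 6  -- replace 1 occurrence(s) of y with (z + 6)
  => ( ( z + 6 ) - x ) >= 16
stmt 1: x := z + y  -- replace 1 occurrence(s) of x with (z + y)
  => ( ( z + 6 ) - ( z + y ) ) >= 16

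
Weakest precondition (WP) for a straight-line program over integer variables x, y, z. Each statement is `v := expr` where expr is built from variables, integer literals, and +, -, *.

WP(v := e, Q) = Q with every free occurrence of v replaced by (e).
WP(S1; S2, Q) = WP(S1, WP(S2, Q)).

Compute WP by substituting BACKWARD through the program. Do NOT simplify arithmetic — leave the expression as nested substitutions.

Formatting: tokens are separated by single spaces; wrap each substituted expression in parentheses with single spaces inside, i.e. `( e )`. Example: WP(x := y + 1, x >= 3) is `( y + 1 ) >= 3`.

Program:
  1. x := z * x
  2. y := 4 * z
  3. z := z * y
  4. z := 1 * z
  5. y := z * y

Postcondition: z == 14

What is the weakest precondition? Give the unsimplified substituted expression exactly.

Answer: ( 1 * ( z * ( 4 * z ) ) ) == 14

Derivation:
post: z == 14
stmt 5: y := z * y  -- replace 0 occurrence(s) of y with (z * y)
  => z == 14
stmt 4: z := 1 * z  -- replace 1 occurrence(s) of z with (1 * z)
  => ( 1 * z ) == 14
stmt 3: z := z * y  -- replace 1 occurrence(s) of z with (z * y)
  => ( 1 * ( z * y ) ) == 14
stmt 2: y := 4 * z  -- replace 1 occurrence(s) of y with (4 * z)
  => ( 1 * ( z * ( 4 * z ) ) ) == 14
stmt 1: x := z * x  -- replace 0 occurrence(s) of x with (z * x)
  => ( 1 * ( z * ( 4 * z ) ) ) == 14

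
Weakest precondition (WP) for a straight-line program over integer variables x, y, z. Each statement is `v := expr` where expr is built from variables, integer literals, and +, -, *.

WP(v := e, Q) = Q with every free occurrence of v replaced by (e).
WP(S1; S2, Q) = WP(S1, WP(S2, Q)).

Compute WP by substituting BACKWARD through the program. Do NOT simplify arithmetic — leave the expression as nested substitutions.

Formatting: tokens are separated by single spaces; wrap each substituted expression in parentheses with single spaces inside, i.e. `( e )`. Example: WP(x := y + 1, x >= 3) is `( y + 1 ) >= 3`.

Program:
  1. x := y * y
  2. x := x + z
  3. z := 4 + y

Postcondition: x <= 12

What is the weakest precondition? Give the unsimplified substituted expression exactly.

post: x <= 12
stmt 3: z := 4 + y  -- replace 0 occurrence(s) of z with (4 + y)
  => x <= 12
stmt 2: x := x + z  -- replace 1 occurrence(s) of x with (x + z)
  => ( x + z ) <= 12
stmt 1: x := y * y  -- replace 1 occurrence(s) of x with (y * y)
  => ( ( y * y ) + z ) <= 12

Answer: ( ( y * y ) + z ) <= 12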